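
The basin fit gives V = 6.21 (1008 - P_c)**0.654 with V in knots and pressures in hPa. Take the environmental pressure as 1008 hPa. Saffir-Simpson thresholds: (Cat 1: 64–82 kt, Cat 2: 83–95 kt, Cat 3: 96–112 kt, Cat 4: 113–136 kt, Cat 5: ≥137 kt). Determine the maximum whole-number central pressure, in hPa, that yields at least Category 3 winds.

942 hPa

Category 3 begins at V = 96 kt.
Required ΔP = (96/6.21)^(1/0.654) = 15.459^1.529 ≈ 65.81 hPa.
P_c ≤ 1008 − 65.81 = 942.19, so the highest integer P_c is 942 hPa.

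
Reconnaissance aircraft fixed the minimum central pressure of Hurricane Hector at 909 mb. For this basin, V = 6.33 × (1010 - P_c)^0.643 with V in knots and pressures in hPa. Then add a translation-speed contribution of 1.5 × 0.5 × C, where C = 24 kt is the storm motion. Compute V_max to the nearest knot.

ΔP = 1010 − 909 = 101 mb.
101^0.643 ≈ 19.444.
V ≈ 6.33 × 19.444 ≈ 123.1 kt.
Translation term: 1.5 × 0.5 × 24 = 18 kt.
Corrected V ≈ 141.1 kt → 141 kt.

141 kt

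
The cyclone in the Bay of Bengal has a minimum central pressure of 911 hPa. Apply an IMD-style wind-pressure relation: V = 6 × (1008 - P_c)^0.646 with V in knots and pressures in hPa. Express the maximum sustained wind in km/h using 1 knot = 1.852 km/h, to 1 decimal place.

213.4 km/h

ΔP = 1008 − 911 = 97 hPa.
V ≈ 6 × 97^0.646 = 6 × 19.207 ≈ 115.241 kt.
115.241 × 1.852 ≈ 213.43 km/h → 213.4 km/h.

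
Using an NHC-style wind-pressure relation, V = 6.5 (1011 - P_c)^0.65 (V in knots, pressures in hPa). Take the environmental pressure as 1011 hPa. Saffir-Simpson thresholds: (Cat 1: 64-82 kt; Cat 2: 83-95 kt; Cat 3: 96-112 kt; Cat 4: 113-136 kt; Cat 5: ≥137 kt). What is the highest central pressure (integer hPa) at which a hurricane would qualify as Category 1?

Category 1 begins at V = 64 kt.
Required ΔP = (64/6.5)^(1/0.65) = 9.846^1.538 ≈ 33.74 hPa.
P_c ≤ 1011 − 33.74 = 977.26, so the highest integer P_c is 977 hPa.

977 hPa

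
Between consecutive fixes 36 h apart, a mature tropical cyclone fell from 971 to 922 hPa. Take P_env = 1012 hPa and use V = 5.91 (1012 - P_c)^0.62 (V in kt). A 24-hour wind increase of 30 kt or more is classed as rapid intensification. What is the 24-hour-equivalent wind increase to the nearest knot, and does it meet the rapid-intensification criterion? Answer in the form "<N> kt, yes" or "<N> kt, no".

25 kt, no

V₁: ΔP = 41, V ≈ 5.91 × 41^0.62 ≈ 59.09 kt.
V₂: ΔP = 90, V ≈ 5.91 × 90^0.62 ≈ 96.21 kt.
ΔV over 36 h = 37.12 kt → 24 h equivalent = 37.12 × 24/36 ≈ 24.75 kt.
25 kt < 30 kt ⇒ not rapid intensification.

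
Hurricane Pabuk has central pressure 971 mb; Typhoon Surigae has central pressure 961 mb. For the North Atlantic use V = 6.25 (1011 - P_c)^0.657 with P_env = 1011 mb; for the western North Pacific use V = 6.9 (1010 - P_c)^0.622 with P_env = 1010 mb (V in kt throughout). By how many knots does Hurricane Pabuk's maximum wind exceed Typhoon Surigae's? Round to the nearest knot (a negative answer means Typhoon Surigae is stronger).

-7 kt

Hurricane Pabuk: ΔP = 40; V ≈ 6.25 × 40^0.657 ≈ 70.54 kt.
Typhoon Surigae: ΔP = 49; V ≈ 6.9 × 49^0.622 ≈ 77.65 kt.
Difference ≈ 70.54 − 77.65 = -7.11 → -7 kt.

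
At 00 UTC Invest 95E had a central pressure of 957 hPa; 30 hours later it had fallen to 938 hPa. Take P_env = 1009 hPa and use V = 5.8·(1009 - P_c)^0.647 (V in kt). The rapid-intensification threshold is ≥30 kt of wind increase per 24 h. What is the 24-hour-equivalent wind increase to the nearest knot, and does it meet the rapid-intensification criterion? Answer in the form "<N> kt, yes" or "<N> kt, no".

V₁: ΔP = 52, V ≈ 5.8 × 52^0.647 ≈ 74.76 kt.
V₂: ΔP = 71, V ≈ 5.8 × 71^0.647 ≈ 91.45 kt.
ΔV over 30 h = 16.69 kt → 24 h equivalent = 16.69 × 24/30 ≈ 13.35 kt.
13 kt < 30 kt ⇒ not rapid intensification.

13 kt, no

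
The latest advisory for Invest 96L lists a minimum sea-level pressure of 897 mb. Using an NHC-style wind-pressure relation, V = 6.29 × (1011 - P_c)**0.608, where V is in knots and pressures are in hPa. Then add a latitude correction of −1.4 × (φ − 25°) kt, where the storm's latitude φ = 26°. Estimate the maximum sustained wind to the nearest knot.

111 kt

ΔP = 1011 − 897 = 114 mb.
114^0.608 ≈ 17.807.
V ≈ 6.29 × 17.807 ≈ 112.0 kt.
Latitude correction: −1.4 × (26 − 25) = -1.4 kt.
Corrected V ≈ 110.6 kt → 111 kt.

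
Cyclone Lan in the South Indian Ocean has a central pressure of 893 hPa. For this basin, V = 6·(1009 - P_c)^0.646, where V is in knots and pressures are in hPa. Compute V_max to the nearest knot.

129 kt

ΔP = 1009 − 893 = 116 hPa.
116^0.646 ≈ 21.560.
V ≈ 6 × 21.560 ≈ 129.4 kt.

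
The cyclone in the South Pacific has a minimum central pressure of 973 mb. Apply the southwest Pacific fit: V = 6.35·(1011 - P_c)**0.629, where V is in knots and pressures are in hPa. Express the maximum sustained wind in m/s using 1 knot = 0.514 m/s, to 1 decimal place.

ΔP = 1011 − 973 = 38 mb.
V ≈ 6.35 × 38^0.629 = 6.35 × 9.856 ≈ 62.583 kt.
62.583 × 0.514 ≈ 32.17 m/s → 32.2 m/s.

32.2 m/s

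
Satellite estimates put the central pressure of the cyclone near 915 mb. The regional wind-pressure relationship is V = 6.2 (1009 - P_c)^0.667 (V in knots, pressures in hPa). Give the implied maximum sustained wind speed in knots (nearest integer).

128 kt

ΔP = 1009 − 915 = 94 mb.
94^0.667 ≈ 20.705.
V ≈ 6.2 × 20.705 ≈ 128.4 kt.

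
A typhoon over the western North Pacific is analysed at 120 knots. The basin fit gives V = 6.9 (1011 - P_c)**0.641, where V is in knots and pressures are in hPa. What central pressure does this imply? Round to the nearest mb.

ΔP = (V / 6.9)^(1/0.641) = (120/6.9)^1.560.
120/6.9 = 17.391; 17.391^1.560 ≈ 86.10 mb.
P_c = 1011 − 86.10 = 924.90 ≈ 925 mb.

925 mb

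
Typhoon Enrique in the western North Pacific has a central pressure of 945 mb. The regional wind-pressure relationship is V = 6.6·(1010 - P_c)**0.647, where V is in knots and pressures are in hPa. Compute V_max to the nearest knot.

ΔP = 1010 − 945 = 65 mb.
65^0.647 ≈ 14.892.
V ≈ 6.6 × 14.892 ≈ 98.3 kt.

98 kt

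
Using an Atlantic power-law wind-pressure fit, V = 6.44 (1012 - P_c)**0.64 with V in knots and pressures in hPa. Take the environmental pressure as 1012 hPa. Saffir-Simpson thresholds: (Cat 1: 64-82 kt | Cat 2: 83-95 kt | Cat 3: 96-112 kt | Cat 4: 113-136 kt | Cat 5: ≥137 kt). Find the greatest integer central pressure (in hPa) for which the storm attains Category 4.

Category 4 begins at V = 113 kt.
Required ΔP = (113/6.44)^(1/0.64) = 17.547^1.562 ≈ 87.91 hPa.
P_c ≤ 1012 − 87.91 = 924.09, so the highest integer P_c is 924 hPa.

924 hPa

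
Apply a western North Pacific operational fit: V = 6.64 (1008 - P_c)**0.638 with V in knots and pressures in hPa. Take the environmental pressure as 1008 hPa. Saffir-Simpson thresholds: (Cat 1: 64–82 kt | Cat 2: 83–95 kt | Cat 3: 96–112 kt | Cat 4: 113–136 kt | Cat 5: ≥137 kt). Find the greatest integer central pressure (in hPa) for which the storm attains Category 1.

Category 1 begins at V = 64 kt.
Required ΔP = (64/6.64)^(1/0.638) = 9.639^1.567 ≈ 34.86 hPa.
P_c ≤ 1008 − 34.86 = 973.14, so the highest integer P_c is 973 hPa.

973 hPa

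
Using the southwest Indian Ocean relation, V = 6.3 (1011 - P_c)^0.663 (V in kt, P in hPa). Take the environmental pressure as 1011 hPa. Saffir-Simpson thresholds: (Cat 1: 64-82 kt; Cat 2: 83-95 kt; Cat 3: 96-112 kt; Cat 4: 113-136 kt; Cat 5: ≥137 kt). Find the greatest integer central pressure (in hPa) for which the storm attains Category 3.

Category 3 begins at V = 96 kt.
Required ΔP = (96/6.3)^(1/0.663) = 15.238^1.508 ≈ 60.84 hPa.
P_c ≤ 1011 − 60.84 = 950.16, so the highest integer P_c is 950 hPa.

950 hPa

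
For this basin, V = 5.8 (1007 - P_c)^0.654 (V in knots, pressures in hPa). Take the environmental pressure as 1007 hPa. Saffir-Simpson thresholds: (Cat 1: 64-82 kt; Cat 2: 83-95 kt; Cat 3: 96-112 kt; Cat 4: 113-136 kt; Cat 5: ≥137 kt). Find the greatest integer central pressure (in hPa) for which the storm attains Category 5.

881 hPa

Category 5 begins at V = 137 kt.
Required ΔP = (137/5.8)^(1/0.654) = 23.621^1.529 ≈ 125.84 hPa.
P_c ≤ 1007 − 125.84 = 881.16, so the highest integer P_c is 881 hPa.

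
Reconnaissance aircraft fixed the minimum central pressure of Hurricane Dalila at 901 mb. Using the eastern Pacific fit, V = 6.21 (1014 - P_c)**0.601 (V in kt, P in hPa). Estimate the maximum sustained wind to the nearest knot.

106 kt

ΔP = 1014 − 901 = 113 mb.
113^0.601 ≈ 17.136.
V ≈ 6.21 × 17.136 ≈ 106.4 kt.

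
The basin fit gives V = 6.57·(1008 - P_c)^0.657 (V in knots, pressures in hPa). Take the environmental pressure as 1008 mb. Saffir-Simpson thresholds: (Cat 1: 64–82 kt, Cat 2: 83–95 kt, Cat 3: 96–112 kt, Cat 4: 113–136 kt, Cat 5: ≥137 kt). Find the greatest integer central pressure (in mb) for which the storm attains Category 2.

960 mb

Category 2 begins at V = 83 kt.
Required ΔP = (83/6.57)^(1/0.657) = 12.633^1.522 ≈ 47.49 mb.
P_c ≤ 1008 − 47.49 = 960.51, so the highest integer P_c is 960 mb.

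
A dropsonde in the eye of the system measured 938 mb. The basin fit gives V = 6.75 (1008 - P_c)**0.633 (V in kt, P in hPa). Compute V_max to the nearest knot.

99 kt

ΔP = 1008 − 938 = 70 mb.
70^0.633 ≈ 14.721.
V ≈ 6.75 × 14.721 ≈ 99.4 kt.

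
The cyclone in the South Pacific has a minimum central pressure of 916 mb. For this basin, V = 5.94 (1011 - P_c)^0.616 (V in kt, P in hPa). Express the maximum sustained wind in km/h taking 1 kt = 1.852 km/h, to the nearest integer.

182 km/h

ΔP = 1011 − 916 = 95 mb.
V ≈ 5.94 × 95^0.616 = 5.94 × 16.530 ≈ 98.189 kt.
98.189 × 1.852 ≈ 181.85 km/h → 182 km/h.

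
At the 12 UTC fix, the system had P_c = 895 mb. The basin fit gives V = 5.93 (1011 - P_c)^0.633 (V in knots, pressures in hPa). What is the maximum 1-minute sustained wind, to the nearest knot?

ΔP = 1011 − 895 = 116 mb.
116^0.633 ≈ 20.268.
V ≈ 5.93 × 20.268 ≈ 120.2 kt.

120 kt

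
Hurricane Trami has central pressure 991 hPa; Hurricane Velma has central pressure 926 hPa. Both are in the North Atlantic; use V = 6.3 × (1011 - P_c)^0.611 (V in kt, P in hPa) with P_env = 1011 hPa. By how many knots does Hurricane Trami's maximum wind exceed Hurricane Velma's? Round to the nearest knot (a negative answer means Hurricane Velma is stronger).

Hurricane Trami: ΔP = 20; V ≈ 6.3 × 20^0.611 ≈ 39.29 kt.
Hurricane Velma: ΔP = 85; V ≈ 6.3 × 85^0.611 ≈ 95.11 kt.
Difference ≈ 39.29 − 95.11 = -55.82 → -56 kt.

-56 kt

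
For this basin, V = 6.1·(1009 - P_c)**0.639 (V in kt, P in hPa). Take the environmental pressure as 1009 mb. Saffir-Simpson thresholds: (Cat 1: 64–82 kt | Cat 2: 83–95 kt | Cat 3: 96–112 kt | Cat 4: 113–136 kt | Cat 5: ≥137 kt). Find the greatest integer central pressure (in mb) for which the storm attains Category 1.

Category 1 begins at V = 64 kt.
Required ΔP = (64/6.1)^(1/0.639) = 10.492^1.565 ≈ 39.59 mb.
P_c ≤ 1009 − 39.59 = 969.41, so the highest integer P_c is 969 mb.

969 mb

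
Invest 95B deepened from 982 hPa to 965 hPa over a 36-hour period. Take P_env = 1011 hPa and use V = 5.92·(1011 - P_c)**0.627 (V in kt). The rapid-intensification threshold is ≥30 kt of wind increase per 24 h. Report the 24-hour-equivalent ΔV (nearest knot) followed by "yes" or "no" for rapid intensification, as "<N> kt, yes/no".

11 kt, no

V₁: ΔP = 29, V ≈ 5.92 × 29^0.627 ≈ 48.89 kt.
V₂: ΔP = 46, V ≈ 5.92 × 46^0.627 ≈ 65.29 kt.
ΔV over 36 h = 16.40 kt → 24 h equivalent = 16.40 × 24/36 ≈ 10.93 kt.
11 kt < 30 kt ⇒ not rapid intensification.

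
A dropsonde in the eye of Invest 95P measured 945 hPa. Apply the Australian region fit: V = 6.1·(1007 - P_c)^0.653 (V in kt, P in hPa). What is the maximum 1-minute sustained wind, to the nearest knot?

90 kt

ΔP = 1007 − 945 = 62 hPa.
62^0.653 ≈ 14.806.
V ≈ 6.1 × 14.806 ≈ 90.3 kt.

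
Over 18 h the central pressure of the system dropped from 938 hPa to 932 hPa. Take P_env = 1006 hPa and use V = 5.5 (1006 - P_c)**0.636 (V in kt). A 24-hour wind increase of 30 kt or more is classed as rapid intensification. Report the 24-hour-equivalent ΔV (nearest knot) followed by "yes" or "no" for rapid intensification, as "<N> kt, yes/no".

6 kt, no

V₁: ΔP = 68, V ≈ 5.5 × 68^0.636 ≈ 80.51 kt.
V₂: ΔP = 74, V ≈ 5.5 × 74^0.636 ≈ 84.96 kt.
ΔV over 18 h = 4.45 kt → 24 h equivalent = 4.45 × 24/18 ≈ 5.93 kt.
6 kt < 30 kt ⇒ not rapid intensification.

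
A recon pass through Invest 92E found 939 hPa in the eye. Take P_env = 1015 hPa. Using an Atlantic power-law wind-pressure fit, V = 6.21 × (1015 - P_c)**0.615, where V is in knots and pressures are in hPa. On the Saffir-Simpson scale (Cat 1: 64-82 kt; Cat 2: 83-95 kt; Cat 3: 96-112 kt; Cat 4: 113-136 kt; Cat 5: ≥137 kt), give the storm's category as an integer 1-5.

ΔP = 1015 − 939 = 76 hPa.
V ≈ 6.21 × 76^0.615 = 6.21 × 14.34 ≈ 89 kt.
89 kt falls in the Category 2 band.

2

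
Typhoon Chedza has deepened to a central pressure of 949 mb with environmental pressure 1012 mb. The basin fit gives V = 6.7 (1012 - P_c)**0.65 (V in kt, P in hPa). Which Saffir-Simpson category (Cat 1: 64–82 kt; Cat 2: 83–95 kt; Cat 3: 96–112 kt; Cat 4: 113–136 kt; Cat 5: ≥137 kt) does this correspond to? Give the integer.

ΔP = 1012 − 949 = 63 mb.
V ≈ 6.7 × 63^0.65 = 6.7 × 14.78 ≈ 99 kt.
99 kt falls in the Category 3 band.

3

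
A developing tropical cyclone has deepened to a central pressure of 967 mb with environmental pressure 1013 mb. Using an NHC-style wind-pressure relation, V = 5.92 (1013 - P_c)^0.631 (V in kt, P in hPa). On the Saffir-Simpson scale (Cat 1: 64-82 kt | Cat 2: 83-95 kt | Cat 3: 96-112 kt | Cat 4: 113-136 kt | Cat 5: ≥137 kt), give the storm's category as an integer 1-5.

1

ΔP = 1013 − 967 = 46 mb.
V ≈ 5.92 × 46^0.631 = 5.92 × 11.20 ≈ 66 kt.
66 kt falls in the Category 1 band.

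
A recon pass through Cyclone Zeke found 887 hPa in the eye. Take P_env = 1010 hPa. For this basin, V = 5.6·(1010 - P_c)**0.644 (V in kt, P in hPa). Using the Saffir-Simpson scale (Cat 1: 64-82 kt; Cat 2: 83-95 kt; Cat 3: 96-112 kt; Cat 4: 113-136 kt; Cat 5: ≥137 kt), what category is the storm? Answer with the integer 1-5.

ΔP = 1010 − 887 = 123 hPa.
V ≈ 5.6 × 123^0.644 = 5.6 × 22.18 ≈ 124 kt.
124 kt falls in the Category 4 band.

4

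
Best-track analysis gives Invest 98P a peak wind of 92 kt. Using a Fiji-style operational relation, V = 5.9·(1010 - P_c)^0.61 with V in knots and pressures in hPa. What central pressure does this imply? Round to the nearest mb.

ΔP = (V / 5.9)^(1/0.61) = (92/5.9)^1.639.
92/5.9 = 15.593; 15.593^1.639 ≈ 90.29 mb.
P_c = 1010 − 90.29 = 919.71 ≈ 920 mb.

920 mb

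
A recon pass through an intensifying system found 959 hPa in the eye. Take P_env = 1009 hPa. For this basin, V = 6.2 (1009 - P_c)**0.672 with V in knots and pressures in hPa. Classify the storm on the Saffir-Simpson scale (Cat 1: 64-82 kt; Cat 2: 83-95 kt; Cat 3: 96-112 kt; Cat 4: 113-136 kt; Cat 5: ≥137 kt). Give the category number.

ΔP = 1009 − 959 = 50 hPa.
V ≈ 6.2 × 50^0.672 = 6.2 × 13.86 ≈ 86 kt.
86 kt falls in the Category 2 band.

2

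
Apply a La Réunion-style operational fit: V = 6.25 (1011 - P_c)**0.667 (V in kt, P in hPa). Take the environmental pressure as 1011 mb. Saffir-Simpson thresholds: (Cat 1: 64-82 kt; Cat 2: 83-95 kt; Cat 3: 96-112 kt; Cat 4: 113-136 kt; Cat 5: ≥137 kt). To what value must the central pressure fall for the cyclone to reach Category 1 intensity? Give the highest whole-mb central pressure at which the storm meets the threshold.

Category 1 begins at V = 64 kt.
Required ΔP = (64/6.25)^(1/0.667) = 10.240^1.499 ≈ 32.71 mb.
P_c ≤ 1011 − 32.71 = 978.29, so the highest integer P_c is 978 mb.

978 mb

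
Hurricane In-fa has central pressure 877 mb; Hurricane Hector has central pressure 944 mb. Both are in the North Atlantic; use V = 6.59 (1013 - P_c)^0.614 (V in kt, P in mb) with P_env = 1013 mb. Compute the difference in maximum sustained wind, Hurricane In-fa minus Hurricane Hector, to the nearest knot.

46 kt

Hurricane In-fa: ΔP = 136; V ≈ 6.59 × 136^0.614 ≈ 134.55 kt.
Hurricane Hector: ΔP = 69; V ≈ 6.59 × 69^0.614 ≈ 88.70 kt.
Difference ≈ 134.55 − 88.70 = 45.85 → 46 kt.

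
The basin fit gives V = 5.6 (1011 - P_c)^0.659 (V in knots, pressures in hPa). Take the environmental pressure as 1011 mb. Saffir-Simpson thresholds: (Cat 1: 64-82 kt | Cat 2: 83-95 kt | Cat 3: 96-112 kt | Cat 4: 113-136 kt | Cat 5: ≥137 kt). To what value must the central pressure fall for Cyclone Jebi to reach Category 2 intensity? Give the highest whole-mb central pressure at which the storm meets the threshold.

951 mb

Category 2 begins at V = 83 kt.
Required ΔP = (83/5.6)^(1/0.659) = 14.821^1.517 ≈ 59.81 mb.
P_c ≤ 1011 − 59.81 = 951.19, so the highest integer P_c is 951 mb.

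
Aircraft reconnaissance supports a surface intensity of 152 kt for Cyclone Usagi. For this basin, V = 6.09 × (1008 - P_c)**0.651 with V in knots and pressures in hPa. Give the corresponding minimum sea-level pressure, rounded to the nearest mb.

ΔP = (V / 6.09)^(1/0.651) = (152/6.09)^1.536.
152/6.09 = 24.959; 24.959^1.536 ≈ 140.05 mb.
P_c = 1008 − 140.05 = 867.95 ≈ 868 mb.

868 mb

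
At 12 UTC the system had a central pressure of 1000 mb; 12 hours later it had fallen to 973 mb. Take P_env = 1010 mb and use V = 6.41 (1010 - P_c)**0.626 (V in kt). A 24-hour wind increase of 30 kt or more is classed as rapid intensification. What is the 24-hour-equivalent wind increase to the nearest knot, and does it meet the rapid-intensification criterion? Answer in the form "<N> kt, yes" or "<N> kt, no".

69 kt, yes

V₁: ΔP = 10, V ≈ 6.41 × 10^0.626 ≈ 27.09 kt.
V₂: ΔP = 37, V ≈ 6.41 × 37^0.626 ≈ 61.45 kt.
ΔV over 12 h = 34.36 kt → 24 h equivalent = 34.36 × 24/12 ≈ 68.72 kt.
69 kt ≥ 30 kt ⇒ rapid intensification.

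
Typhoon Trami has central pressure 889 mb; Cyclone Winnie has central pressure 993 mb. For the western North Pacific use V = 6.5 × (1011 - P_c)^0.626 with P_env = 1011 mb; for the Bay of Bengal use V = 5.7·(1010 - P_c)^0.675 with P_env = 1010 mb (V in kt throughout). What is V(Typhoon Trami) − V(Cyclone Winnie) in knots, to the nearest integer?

93 kt

Typhoon Trami: ΔP = 122; V ≈ 6.5 × 122^0.626 ≈ 131.51 kt.
Cyclone Winnie: ΔP = 17; V ≈ 5.7 × 17^0.675 ≈ 38.59 kt.
Difference ≈ 131.51 − 38.59 = 92.92 → 93 kt.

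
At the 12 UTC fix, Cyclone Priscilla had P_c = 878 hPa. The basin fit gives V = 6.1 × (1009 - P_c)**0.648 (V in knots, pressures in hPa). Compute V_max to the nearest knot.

ΔP = 1009 − 878 = 131 hPa.
131^0.648 ≈ 23.550.
V ≈ 6.1 × 23.550 ≈ 143.7 kt.

144 kt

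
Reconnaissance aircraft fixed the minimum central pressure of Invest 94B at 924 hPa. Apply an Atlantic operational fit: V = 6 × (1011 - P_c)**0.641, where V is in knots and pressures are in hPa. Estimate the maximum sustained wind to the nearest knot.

105 kt

ΔP = 1011 − 924 = 87 hPa.
87^0.641 ≈ 17.508.
V ≈ 6 × 17.508 ≈ 105.0 kt.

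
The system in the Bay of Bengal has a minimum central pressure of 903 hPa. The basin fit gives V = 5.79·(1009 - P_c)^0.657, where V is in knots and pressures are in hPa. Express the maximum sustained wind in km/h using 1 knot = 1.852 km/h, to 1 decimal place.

ΔP = 1009 − 903 = 106 hPa.
V ≈ 5.79 × 106^0.657 = 5.79 × 21.410 ≈ 123.967 kt.
123.967 × 1.852 ≈ 229.59 km/h → 229.6 km/h.

229.6 km/h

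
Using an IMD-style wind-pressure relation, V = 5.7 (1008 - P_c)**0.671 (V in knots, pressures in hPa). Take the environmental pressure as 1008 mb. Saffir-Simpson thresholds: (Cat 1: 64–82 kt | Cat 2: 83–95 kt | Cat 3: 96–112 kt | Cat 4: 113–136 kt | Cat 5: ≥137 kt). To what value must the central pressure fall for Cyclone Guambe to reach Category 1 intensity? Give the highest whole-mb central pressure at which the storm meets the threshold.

Category 1 begins at V = 64 kt.
Required ΔP = (64/5.7)^(1/0.671) = 11.228^1.490 ≈ 36.75 mb.
P_c ≤ 1008 − 36.75 = 971.25, so the highest integer P_c is 971 mb.

971 mb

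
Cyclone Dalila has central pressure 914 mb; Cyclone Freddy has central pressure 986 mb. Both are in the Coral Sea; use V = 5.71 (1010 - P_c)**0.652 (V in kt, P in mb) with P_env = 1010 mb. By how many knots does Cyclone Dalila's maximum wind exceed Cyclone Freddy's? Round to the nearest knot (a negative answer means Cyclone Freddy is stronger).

Cyclone Dalila: ΔP = 96; V ≈ 5.71 × 96^0.652 ≈ 111.96 kt.
Cyclone Freddy: ΔP = 24; V ≈ 5.71 × 24^0.652 ≈ 45.35 kt.
Difference ≈ 111.96 − 45.35 = 66.61 → 67 kt.

67 kt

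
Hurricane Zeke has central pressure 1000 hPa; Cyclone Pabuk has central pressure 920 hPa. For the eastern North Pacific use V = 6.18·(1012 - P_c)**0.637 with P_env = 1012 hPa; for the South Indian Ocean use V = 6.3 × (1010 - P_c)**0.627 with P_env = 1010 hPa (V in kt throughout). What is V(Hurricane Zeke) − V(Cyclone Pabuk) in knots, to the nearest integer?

Hurricane Zeke: ΔP = 12; V ≈ 6.18 × 12^0.637 ≈ 30.09 kt.
Cyclone Pabuk: ΔP = 90; V ≈ 6.3 × 90^0.627 ≈ 105.84 kt.
Difference ≈ 30.09 − 105.84 = -75.75 → -76 kt.

-76 kt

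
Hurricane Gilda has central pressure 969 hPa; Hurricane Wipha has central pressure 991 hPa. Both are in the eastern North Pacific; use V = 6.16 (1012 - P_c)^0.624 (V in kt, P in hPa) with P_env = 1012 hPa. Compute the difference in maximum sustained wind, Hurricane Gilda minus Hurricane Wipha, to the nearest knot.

Hurricane Gilda: ΔP = 43; V ≈ 6.16 × 43^0.624 ≈ 64.40 kt.
Hurricane Wipha: ΔP = 21; V ≈ 6.16 × 21^0.624 ≈ 41.18 kt.
Difference ≈ 64.40 − 41.18 = 23.22 → 23 kt.

23 kt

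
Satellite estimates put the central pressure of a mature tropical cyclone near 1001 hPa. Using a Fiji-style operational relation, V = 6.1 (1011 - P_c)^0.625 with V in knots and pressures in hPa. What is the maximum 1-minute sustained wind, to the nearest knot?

26 kt

ΔP = 1011 − 1001 = 10 hPa.
10^0.625 ≈ 4.217.
V ≈ 6.1 × 4.217 ≈ 25.7 kt.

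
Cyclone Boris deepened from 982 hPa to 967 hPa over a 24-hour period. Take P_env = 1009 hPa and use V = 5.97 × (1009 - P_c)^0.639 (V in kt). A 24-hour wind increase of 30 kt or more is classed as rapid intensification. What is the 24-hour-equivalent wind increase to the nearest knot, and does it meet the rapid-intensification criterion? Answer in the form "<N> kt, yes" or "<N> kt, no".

V₁: ΔP = 27, V ≈ 5.97 × 27^0.639 ≈ 49.05 kt.
V₂: ΔP = 42, V ≈ 5.97 × 42^0.639 ≈ 65.05 kt.
ΔV over 24 h = 16.00 kt → 24 h equivalent = 16.00 × 24/24 ≈ 16.00 kt.
16 kt < 30 kt ⇒ not rapid intensification.

16 kt, no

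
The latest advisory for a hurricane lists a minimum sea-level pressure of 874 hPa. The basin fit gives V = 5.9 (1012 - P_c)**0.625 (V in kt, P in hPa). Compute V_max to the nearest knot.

ΔP = 1012 − 874 = 138 hPa.
138^0.625 ≈ 21.748.
V ≈ 5.9 × 21.748 ≈ 128.3 kt.

128 kt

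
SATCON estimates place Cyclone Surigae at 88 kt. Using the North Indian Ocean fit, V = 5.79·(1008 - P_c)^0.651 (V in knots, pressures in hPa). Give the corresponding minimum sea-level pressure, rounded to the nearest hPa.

ΔP = (V / 5.79)^(1/0.651) = (88/5.79)^1.536.
88/5.79 = 15.199; 15.199^1.536 ≈ 65.37 hPa.
P_c = 1008 − 65.37 = 942.63 ≈ 943 hPa.

943 hPa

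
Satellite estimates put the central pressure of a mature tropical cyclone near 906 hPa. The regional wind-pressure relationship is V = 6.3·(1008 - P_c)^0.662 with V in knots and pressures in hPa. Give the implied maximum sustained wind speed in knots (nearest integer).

ΔP = 1008 − 906 = 102 hPa.
102^0.662 ≈ 21.365.
V ≈ 6.3 × 21.365 ≈ 134.6 kt.

135 kt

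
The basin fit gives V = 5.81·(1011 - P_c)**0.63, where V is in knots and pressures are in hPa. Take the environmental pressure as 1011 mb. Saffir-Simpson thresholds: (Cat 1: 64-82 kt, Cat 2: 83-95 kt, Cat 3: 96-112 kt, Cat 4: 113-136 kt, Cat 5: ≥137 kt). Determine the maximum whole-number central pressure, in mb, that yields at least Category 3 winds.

925 mb

Category 3 begins at V = 96 kt.
Required ΔP = (96/5.81)^(1/0.63) = 16.523^1.587 ≈ 85.80 mb.
P_c ≤ 1011 − 85.80 = 925.20, so the highest integer P_c is 925 mb.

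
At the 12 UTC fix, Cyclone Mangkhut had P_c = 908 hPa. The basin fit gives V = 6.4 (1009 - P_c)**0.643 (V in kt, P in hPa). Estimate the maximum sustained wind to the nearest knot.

ΔP = 1009 − 908 = 101 hPa.
101^0.643 ≈ 19.444.
V ≈ 6.4 × 19.444 ≈ 124.4 kt.

124 kt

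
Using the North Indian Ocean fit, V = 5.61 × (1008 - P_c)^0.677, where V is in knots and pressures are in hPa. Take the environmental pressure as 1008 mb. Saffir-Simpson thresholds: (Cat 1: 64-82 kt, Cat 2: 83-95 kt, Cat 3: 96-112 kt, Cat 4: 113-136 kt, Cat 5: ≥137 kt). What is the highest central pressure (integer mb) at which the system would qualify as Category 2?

954 mb

Category 2 begins at V = 83 kt.
Required ΔP = (83/5.61)^(1/0.677) = 14.795^1.477 ≈ 53.50 mb.
P_c ≤ 1008 − 53.50 = 954.50, so the highest integer P_c is 954 mb.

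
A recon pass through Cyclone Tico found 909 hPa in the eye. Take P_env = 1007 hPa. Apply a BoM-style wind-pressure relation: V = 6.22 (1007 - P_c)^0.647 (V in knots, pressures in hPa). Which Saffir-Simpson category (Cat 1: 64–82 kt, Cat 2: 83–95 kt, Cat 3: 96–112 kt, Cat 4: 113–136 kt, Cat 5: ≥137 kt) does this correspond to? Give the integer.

ΔP = 1007 − 909 = 98 hPa.
V ≈ 6.22 × 98^0.647 = 6.22 × 19.42 ≈ 121 kt.
121 kt falls in the Category 4 band.

4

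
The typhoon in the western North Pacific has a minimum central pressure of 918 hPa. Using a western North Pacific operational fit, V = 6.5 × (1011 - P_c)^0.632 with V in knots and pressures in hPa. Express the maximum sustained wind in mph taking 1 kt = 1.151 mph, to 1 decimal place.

131.2 mph

ΔP = 1011 − 918 = 93 hPa.
V ≈ 6.5 × 93^0.632 = 6.5 × 17.542 ≈ 114.024 kt.
114.024 × 1.151 ≈ 131.24 mph → 131.2 mph.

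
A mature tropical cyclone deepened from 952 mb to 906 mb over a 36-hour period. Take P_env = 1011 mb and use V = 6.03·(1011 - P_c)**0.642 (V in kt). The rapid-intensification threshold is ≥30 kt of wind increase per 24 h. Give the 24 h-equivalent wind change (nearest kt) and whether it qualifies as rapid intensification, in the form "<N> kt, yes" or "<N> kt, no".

V₁: ΔP = 59, V ≈ 6.03 × 59^0.642 ≈ 82.64 kt.
V₂: ΔP = 105, V ≈ 6.03 × 105^0.642 ≈ 119.65 kt.
ΔV over 36 h = 37.01 kt → 24 h equivalent = 37.01 × 24/36 ≈ 24.67 kt.
25 kt < 30 kt ⇒ not rapid intensification.

25 kt, no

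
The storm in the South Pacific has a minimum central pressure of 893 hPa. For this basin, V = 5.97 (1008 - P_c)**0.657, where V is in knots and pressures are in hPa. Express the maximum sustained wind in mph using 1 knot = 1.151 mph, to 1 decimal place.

155.2 mph

ΔP = 1008 − 893 = 115 hPa.
V ≈ 5.97 × 115^0.657 = 5.97 × 22.588 ≈ 134.851 kt.
134.851 × 1.151 ≈ 155.21 mph → 155.2 mph.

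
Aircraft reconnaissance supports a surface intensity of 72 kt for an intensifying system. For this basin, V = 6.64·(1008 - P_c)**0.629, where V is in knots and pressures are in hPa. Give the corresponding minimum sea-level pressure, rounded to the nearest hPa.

ΔP = (V / 6.64)^(1/0.629) = (72/6.64)^1.590.
72/6.64 = 10.843; 10.843^1.590 ≈ 44.23 hPa.
P_c = 1008 − 44.23 = 963.77 ≈ 964 hPa.

964 hPa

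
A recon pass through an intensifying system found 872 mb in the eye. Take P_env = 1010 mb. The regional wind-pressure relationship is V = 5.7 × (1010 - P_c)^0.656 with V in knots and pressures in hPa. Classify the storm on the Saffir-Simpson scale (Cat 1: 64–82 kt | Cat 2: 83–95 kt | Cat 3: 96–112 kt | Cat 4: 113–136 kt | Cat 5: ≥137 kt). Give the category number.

ΔP = 1010 − 872 = 138 mb.
V ≈ 5.7 × 138^0.656 = 5.7 × 25.34 ≈ 144 kt.
144 kt falls in the Category 5 band.

5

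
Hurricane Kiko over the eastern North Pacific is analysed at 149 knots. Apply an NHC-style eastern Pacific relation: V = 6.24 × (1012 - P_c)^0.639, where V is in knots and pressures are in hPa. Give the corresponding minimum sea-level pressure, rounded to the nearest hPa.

ΔP = (V / 6.24)^(1/0.639) = (149/6.24)^1.565.
149/6.24 = 23.878; 23.878^1.565 ≈ 143.38 hPa.
P_c = 1012 − 143.38 = 868.62 ≈ 869 hPa.

869 hPa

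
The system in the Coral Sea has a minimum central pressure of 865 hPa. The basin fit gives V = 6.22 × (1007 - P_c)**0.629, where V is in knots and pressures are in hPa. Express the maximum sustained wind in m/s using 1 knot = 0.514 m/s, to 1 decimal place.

72.2 m/s

ΔP = 1007 − 865 = 142 hPa.
V ≈ 6.22 × 142^0.629 = 6.22 × 22.583 ≈ 140.469 kt.
140.469 × 0.514 ≈ 72.20 m/s → 72.2 m/s.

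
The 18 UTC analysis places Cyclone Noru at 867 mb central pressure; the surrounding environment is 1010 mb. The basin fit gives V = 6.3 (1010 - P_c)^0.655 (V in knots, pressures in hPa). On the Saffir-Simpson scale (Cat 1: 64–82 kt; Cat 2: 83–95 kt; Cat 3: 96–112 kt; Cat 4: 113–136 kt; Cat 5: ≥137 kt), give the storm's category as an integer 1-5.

5

ΔP = 1010 − 867 = 143 mb.
V ≈ 6.3 × 143^0.655 = 6.3 × 25.81 ≈ 163 kt.
163 kt falls in the Category 5 band.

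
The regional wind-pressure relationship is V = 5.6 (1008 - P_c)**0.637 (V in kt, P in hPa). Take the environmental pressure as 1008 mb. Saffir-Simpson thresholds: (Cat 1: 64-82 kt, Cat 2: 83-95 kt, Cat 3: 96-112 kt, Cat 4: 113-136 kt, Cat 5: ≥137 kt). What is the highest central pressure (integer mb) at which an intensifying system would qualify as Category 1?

962 mb

Category 1 begins at V = 64 kt.
Required ΔP = (64/5.6)^(1/0.637) = 11.429^1.570 ≈ 45.80 mb.
P_c ≤ 1008 − 45.80 = 962.20, so the highest integer P_c is 962 mb.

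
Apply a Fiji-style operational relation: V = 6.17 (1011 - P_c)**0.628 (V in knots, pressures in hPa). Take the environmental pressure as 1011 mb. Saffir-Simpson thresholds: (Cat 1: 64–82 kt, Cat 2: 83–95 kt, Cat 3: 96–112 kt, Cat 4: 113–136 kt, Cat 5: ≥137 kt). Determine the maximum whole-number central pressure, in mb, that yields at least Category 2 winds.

948 mb

Category 2 begins at V = 83 kt.
Required ΔP = (83/6.17)^(1/0.628) = 13.452^1.592 ≈ 62.73 mb.
P_c ≤ 1011 − 62.73 = 948.27, so the highest integer P_c is 948 mb.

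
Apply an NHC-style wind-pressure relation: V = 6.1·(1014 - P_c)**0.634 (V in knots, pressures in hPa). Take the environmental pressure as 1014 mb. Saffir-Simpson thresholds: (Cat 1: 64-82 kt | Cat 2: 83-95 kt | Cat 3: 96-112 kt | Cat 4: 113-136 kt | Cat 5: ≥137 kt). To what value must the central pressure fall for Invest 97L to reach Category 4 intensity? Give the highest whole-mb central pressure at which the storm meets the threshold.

Category 4 begins at V = 113 kt.
Required ΔP = (113/6.1)^(1/0.634) = 18.525^1.577 ≈ 99.91 mb.
P_c ≤ 1014 − 99.91 = 914.09, so the highest integer P_c is 914 mb.

914 mb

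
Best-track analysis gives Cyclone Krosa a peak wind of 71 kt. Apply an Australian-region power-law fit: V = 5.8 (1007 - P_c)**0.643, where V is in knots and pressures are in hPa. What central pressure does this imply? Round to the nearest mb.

958 mb

ΔP = (V / 5.8)^(1/0.643) = (71/5.8)^1.555.
71/5.8 = 12.241; 12.241^1.555 ≈ 49.18 mb.
P_c = 1007 − 49.18 = 957.82 ≈ 958 mb.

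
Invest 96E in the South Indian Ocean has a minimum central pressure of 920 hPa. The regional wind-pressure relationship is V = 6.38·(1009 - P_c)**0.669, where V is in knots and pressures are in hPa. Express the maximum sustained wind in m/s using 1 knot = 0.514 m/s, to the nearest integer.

66 m/s

ΔP = 1009 − 920 = 89 hPa.
V ≈ 6.38 × 89^0.669 = 6.38 × 20.144 ≈ 128.518 kt.
128.518 × 0.514 ≈ 66.06 m/s → 66 m/s.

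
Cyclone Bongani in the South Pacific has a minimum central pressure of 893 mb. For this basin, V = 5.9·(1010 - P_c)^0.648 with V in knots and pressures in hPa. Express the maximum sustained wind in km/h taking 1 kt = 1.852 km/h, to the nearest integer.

239 km/h

ΔP = 1010 − 893 = 117 mb.
V ≈ 5.9 × 117^0.648 = 5.9 × 21.887 ≈ 129.133 kt.
129.133 × 1.852 ≈ 239.15 km/h → 239 km/h.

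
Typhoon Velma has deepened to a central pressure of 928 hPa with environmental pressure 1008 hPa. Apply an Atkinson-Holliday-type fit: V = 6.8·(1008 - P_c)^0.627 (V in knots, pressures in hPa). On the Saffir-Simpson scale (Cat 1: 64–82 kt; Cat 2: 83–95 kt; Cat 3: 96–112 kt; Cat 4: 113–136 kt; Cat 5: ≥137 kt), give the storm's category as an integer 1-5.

3

ΔP = 1008 − 928 = 80 hPa.
V ≈ 6.8 × 80^0.627 = 6.8 × 15.60 ≈ 106 kt.
106 kt falls in the Category 3 band.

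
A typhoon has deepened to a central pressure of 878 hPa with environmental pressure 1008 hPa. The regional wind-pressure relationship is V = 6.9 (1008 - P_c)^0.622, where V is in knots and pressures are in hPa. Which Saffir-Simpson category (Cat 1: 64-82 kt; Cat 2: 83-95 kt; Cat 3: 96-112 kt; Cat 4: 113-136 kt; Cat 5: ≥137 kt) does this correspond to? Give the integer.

ΔP = 1008 − 878 = 130 hPa.
V ≈ 6.9 × 130^0.622 = 6.9 × 20.65 ≈ 142 kt.
142 kt falls in the Category 5 band.

5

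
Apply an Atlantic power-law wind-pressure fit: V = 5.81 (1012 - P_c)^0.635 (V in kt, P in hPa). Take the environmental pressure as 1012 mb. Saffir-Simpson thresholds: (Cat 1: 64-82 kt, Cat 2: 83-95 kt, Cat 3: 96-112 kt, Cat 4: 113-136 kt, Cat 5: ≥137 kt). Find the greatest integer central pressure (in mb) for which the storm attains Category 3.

929 mb

Category 3 begins at V = 96 kt.
Required ΔP = (96/5.81)^(1/0.635) = 16.523^1.575 ≈ 82.84 mb.
P_c ≤ 1012 − 82.84 = 929.16, so the highest integer P_c is 929 mb.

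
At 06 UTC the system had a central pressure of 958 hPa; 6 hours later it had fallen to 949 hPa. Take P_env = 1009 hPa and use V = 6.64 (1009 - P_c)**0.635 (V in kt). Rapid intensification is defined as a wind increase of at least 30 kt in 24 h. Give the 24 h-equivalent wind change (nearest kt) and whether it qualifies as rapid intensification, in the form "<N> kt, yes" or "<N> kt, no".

35 kt, yes

V₁: ΔP = 51, V ≈ 6.64 × 51^0.635 ≈ 80.63 kt.
V₂: ΔP = 60, V ≈ 6.64 × 60^0.635 ≈ 89.39 kt.
ΔV over 6 h = 8.76 kt → 24 h equivalent = 8.76 × 24/6 ≈ 35.04 kt.
35 kt ≥ 30 kt ⇒ rapid intensification.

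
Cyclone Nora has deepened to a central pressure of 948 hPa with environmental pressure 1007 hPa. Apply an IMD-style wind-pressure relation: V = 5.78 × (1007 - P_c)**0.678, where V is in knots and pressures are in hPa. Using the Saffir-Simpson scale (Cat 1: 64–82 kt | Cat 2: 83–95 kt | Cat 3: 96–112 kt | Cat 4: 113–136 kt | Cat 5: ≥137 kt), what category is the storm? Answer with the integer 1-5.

ΔP = 1007 − 948 = 59 hPa.
V ≈ 5.78 × 59^0.678 = 5.78 × 15.87 ≈ 92 kt.
92 kt falls in the Category 2 band.

2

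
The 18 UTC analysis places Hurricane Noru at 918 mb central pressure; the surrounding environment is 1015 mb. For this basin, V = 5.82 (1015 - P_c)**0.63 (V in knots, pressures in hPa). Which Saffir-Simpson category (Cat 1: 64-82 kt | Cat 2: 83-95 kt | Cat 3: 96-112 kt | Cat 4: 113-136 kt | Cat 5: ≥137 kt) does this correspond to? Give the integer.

ΔP = 1015 − 918 = 97 mb.
V ≈ 5.82 × 97^0.63 = 5.82 × 17.85 ≈ 104 kt.
104 kt falls in the Category 3 band.

3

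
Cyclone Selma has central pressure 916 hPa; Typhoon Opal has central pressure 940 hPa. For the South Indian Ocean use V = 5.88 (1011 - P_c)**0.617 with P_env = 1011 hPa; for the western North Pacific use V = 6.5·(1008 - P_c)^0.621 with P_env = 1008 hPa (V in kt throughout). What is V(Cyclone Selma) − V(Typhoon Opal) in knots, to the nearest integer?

8 kt

Cyclone Selma: ΔP = 95; V ≈ 5.88 × 95^0.617 ≈ 97.64 kt.
Typhoon Opal: ΔP = 68; V ≈ 6.5 × 68^0.621 ≈ 89.31 kt.
Difference ≈ 97.64 − 89.31 = 8.33 → 8 kt.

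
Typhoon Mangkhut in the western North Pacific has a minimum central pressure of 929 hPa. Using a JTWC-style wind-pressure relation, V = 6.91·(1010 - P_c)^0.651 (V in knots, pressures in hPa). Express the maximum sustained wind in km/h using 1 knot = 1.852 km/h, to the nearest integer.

ΔP = 1010 − 929 = 81 hPa.
V ≈ 6.91 × 81^0.651 = 6.91 × 17.475 ≈ 120.754 kt.
120.754 × 1.852 ≈ 223.64 km/h → 224 km/h.

224 km/h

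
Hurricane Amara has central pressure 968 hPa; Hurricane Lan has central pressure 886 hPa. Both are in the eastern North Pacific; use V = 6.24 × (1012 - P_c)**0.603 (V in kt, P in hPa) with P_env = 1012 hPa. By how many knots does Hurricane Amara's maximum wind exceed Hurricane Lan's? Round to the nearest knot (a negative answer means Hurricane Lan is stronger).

Hurricane Amara: ΔP = 44; V ≈ 6.24 × 44^0.603 ≈ 61.12 kt.
Hurricane Lan: ΔP = 126; V ≈ 6.24 × 126^0.603 ≈ 115.27 kt.
Difference ≈ 61.12 − 115.27 = -54.15 → -54 kt.

-54 kt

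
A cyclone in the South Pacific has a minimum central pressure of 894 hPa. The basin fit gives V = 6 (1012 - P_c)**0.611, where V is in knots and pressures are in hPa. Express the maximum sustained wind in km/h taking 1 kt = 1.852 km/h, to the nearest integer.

205 km/h

ΔP = 1012 − 894 = 118 hPa.
V ≈ 6 × 118^0.611 = 6 × 18.447 ≈ 110.681 kt.
110.681 × 1.852 ≈ 204.98 km/h → 205 km/h.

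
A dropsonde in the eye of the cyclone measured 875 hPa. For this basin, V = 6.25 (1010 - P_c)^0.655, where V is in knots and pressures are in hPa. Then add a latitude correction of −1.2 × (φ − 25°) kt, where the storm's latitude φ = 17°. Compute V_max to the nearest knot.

165 kt

ΔP = 1010 − 875 = 135 hPa.
135^0.655 ≈ 24.852.
V ≈ 6.25 × 24.852 ≈ 155.3 kt.
Latitude correction: −1.2 × (17 − 25) = 9.6 kt.
Corrected V ≈ 164.9 kt → 165 kt.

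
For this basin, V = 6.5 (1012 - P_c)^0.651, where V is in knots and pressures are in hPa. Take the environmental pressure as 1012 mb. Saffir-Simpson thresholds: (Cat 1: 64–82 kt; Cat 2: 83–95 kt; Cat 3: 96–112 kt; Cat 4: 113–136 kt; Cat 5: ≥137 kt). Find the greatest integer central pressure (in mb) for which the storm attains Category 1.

Category 1 begins at V = 64 kt.
Required ΔP = (64/6.5)^(1/0.651) = 9.846^1.536 ≈ 33.55 mb.
P_c ≤ 1012 − 33.55 = 978.45, so the highest integer P_c is 978 mb.

978 mb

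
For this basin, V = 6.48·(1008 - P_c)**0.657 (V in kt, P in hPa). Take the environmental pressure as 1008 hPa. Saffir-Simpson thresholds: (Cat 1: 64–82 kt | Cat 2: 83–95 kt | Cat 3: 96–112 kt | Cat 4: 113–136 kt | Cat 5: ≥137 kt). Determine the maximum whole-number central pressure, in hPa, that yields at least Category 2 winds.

959 hPa

Category 2 begins at V = 83 kt.
Required ΔP = (83/6.48)^(1/0.657) = 12.809^1.522 ≈ 48.50 hPa.
P_c ≤ 1008 − 48.50 = 959.50, so the highest integer P_c is 959 hPa.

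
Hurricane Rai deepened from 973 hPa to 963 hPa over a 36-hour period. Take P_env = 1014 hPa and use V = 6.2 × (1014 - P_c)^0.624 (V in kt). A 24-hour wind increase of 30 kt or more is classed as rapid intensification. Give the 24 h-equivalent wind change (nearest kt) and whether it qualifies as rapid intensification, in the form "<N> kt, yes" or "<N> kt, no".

6 kt, no

V₁: ΔP = 41, V ≈ 6.2 × 41^0.624 ≈ 62.92 kt.
V₂: ΔP = 51, V ≈ 6.2 × 51^0.624 ≈ 72.10 kt.
ΔV over 36 h = 9.18 kt → 24 h equivalent = 9.18 × 24/36 ≈ 6.12 kt.
6 kt < 30 kt ⇒ not rapid intensification.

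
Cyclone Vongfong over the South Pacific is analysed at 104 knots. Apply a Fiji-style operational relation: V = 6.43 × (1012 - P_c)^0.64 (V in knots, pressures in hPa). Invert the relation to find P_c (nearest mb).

935 mb

ΔP = (V / 6.43)^(1/0.64) = (104/6.43)^1.562.
104/6.43 = 16.174; 16.174^1.562 ≈ 77.41 mb.
P_c = 1012 − 77.41 = 934.59 ≈ 935 mb.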